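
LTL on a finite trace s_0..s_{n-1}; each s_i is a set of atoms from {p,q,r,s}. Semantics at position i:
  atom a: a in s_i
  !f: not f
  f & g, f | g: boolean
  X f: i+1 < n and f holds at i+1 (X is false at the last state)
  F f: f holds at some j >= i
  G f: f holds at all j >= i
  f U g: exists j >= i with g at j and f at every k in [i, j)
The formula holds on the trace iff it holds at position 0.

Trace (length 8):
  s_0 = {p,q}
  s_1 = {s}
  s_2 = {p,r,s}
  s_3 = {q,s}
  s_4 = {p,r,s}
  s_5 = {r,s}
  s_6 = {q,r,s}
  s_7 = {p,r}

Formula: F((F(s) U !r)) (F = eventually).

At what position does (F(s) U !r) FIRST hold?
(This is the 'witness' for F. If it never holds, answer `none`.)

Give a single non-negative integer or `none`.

s_0={p,q}: (F(s) U !r)=True F(s)=True s=False !r=True r=False
s_1={s}: (F(s) U !r)=True F(s)=True s=True !r=True r=False
s_2={p,r,s}: (F(s) U !r)=True F(s)=True s=True !r=False r=True
s_3={q,s}: (F(s) U !r)=True F(s)=True s=True !r=True r=False
s_4={p,r,s}: (F(s) U !r)=False F(s)=True s=True !r=False r=True
s_5={r,s}: (F(s) U !r)=False F(s)=True s=True !r=False r=True
s_6={q,r,s}: (F(s) U !r)=False F(s)=True s=True !r=False r=True
s_7={p,r}: (F(s) U !r)=False F(s)=False s=False !r=False r=True
F((F(s) U !r)) holds; first witness at position 0.

Answer: 0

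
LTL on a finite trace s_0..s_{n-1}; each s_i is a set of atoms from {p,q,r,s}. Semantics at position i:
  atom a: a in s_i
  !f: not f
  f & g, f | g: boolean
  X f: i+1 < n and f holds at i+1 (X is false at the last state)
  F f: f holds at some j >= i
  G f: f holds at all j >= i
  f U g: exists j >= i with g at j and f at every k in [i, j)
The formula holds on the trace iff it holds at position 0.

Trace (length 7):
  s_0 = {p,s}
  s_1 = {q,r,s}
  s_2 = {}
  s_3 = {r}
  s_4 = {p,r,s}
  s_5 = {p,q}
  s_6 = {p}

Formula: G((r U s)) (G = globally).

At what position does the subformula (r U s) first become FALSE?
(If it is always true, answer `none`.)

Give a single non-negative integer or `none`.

Answer: 2

Derivation:
s_0={p,s}: (r U s)=True r=False s=True
s_1={q,r,s}: (r U s)=True r=True s=True
s_2={}: (r U s)=False r=False s=False
s_3={r}: (r U s)=True r=True s=False
s_4={p,r,s}: (r U s)=True r=True s=True
s_5={p,q}: (r U s)=False r=False s=False
s_6={p}: (r U s)=False r=False s=False
G((r U s)) holds globally = False
First violation at position 2.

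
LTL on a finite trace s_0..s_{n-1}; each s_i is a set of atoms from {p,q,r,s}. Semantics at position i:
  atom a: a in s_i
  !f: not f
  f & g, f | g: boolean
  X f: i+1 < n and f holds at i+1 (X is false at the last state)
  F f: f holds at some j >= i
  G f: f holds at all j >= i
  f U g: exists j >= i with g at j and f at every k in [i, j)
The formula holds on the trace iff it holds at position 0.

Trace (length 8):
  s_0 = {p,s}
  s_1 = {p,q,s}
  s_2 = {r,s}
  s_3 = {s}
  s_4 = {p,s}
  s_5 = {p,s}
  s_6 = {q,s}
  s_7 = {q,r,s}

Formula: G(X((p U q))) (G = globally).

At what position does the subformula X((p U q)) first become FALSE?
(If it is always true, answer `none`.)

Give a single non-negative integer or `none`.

s_0={p,s}: X((p U q))=True (p U q)=True p=True q=False
s_1={p,q,s}: X((p U q))=False (p U q)=True p=True q=True
s_2={r,s}: X((p U q))=False (p U q)=False p=False q=False
s_3={s}: X((p U q))=True (p U q)=False p=False q=False
s_4={p,s}: X((p U q))=True (p U q)=True p=True q=False
s_5={p,s}: X((p U q))=True (p U q)=True p=True q=False
s_6={q,s}: X((p U q))=True (p U q)=True p=False q=True
s_7={q,r,s}: X((p U q))=False (p U q)=True p=False q=True
G(X((p U q))) holds globally = False
First violation at position 1.

Answer: 1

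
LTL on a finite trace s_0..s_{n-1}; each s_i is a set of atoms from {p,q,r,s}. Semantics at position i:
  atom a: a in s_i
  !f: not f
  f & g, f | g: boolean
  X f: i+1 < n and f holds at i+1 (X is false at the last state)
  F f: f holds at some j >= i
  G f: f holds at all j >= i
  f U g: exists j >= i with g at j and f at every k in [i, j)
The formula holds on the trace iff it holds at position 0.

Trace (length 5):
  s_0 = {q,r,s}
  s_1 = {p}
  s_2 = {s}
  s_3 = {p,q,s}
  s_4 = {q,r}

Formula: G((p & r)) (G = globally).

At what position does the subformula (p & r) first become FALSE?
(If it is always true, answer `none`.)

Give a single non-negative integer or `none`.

Answer: 0

Derivation:
s_0={q,r,s}: (p & r)=False p=False r=True
s_1={p}: (p & r)=False p=True r=False
s_2={s}: (p & r)=False p=False r=False
s_3={p,q,s}: (p & r)=False p=True r=False
s_4={q,r}: (p & r)=False p=False r=True
G((p & r)) holds globally = False
First violation at position 0.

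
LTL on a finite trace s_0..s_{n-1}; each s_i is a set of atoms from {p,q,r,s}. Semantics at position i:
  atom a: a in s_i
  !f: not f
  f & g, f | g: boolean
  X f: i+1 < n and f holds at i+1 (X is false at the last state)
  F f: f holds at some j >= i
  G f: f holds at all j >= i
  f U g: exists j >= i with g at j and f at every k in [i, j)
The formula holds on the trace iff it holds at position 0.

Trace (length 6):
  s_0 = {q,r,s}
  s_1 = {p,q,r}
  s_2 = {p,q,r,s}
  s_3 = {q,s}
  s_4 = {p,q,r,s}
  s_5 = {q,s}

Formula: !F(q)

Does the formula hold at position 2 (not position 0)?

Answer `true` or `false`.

Answer: false

Derivation:
s_0={q,r,s}: !F(q)=False F(q)=True q=True
s_1={p,q,r}: !F(q)=False F(q)=True q=True
s_2={p,q,r,s}: !F(q)=False F(q)=True q=True
s_3={q,s}: !F(q)=False F(q)=True q=True
s_4={p,q,r,s}: !F(q)=False F(q)=True q=True
s_5={q,s}: !F(q)=False F(q)=True q=True
Evaluating at position 2: result = False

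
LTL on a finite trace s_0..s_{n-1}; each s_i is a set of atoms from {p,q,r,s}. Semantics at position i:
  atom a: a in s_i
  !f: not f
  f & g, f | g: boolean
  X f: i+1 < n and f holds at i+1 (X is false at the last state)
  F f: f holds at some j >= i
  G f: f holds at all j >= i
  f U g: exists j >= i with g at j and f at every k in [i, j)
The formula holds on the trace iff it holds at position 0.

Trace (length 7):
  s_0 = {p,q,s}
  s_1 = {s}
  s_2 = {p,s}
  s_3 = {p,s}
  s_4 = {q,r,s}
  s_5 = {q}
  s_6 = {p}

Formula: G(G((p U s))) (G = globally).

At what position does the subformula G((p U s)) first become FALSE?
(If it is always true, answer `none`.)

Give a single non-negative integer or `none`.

s_0={p,q,s}: G((p U s))=False (p U s)=True p=True s=True
s_1={s}: G((p U s))=False (p U s)=True p=False s=True
s_2={p,s}: G((p U s))=False (p U s)=True p=True s=True
s_3={p,s}: G((p U s))=False (p U s)=True p=True s=True
s_4={q,r,s}: G((p U s))=False (p U s)=True p=False s=True
s_5={q}: G((p U s))=False (p U s)=False p=False s=False
s_6={p}: G((p U s))=False (p U s)=False p=True s=False
G(G((p U s))) holds globally = False
First violation at position 0.

Answer: 0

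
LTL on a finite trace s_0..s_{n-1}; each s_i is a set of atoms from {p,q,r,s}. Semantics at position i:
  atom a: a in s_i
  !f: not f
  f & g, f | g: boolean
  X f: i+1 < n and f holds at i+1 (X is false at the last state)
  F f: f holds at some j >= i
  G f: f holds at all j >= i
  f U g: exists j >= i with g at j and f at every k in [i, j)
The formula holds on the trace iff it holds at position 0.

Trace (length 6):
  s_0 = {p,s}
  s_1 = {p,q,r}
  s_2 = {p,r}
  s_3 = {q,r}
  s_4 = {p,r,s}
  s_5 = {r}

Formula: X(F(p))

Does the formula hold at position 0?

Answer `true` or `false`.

Answer: true

Derivation:
s_0={p,s}: X(F(p))=True F(p)=True p=True
s_1={p,q,r}: X(F(p))=True F(p)=True p=True
s_2={p,r}: X(F(p))=True F(p)=True p=True
s_3={q,r}: X(F(p))=True F(p)=True p=False
s_4={p,r,s}: X(F(p))=False F(p)=True p=True
s_5={r}: X(F(p))=False F(p)=False p=False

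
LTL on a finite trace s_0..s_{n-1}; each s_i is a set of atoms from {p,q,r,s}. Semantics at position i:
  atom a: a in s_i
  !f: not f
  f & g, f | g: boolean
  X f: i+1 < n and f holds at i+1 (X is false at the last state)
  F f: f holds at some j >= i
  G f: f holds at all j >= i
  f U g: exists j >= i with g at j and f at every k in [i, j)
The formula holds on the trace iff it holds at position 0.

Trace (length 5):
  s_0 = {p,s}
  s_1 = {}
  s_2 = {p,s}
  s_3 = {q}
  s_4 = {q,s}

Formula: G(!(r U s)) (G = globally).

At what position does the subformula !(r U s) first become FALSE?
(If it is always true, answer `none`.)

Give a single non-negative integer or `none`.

s_0={p,s}: !(r U s)=False (r U s)=True r=False s=True
s_1={}: !(r U s)=True (r U s)=False r=False s=False
s_2={p,s}: !(r U s)=False (r U s)=True r=False s=True
s_3={q}: !(r U s)=True (r U s)=False r=False s=False
s_4={q,s}: !(r U s)=False (r U s)=True r=False s=True
G(!(r U s)) holds globally = False
First violation at position 0.

Answer: 0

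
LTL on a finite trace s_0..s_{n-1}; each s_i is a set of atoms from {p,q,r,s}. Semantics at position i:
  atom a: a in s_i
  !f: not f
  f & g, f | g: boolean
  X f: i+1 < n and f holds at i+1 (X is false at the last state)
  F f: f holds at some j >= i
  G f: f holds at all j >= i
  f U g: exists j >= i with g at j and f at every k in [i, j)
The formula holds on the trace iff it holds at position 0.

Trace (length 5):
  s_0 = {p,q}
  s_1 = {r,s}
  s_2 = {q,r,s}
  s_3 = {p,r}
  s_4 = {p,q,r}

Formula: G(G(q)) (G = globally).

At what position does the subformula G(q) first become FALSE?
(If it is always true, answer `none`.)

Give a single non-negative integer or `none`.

Answer: 0

Derivation:
s_0={p,q}: G(q)=False q=True
s_1={r,s}: G(q)=False q=False
s_2={q,r,s}: G(q)=False q=True
s_3={p,r}: G(q)=False q=False
s_4={p,q,r}: G(q)=True q=True
G(G(q)) holds globally = False
First violation at position 0.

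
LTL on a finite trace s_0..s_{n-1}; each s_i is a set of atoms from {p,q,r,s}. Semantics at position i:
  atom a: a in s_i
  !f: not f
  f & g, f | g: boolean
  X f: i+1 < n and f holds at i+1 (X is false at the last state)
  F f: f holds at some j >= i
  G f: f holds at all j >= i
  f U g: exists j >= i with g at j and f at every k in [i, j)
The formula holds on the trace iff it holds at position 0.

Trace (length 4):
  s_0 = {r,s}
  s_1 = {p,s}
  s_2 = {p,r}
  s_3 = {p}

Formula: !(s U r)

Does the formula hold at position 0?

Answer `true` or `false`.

Answer: false

Derivation:
s_0={r,s}: !(s U r)=False (s U r)=True s=True r=True
s_1={p,s}: !(s U r)=False (s U r)=True s=True r=False
s_2={p,r}: !(s U r)=False (s U r)=True s=False r=True
s_3={p}: !(s U r)=True (s U r)=False s=False r=False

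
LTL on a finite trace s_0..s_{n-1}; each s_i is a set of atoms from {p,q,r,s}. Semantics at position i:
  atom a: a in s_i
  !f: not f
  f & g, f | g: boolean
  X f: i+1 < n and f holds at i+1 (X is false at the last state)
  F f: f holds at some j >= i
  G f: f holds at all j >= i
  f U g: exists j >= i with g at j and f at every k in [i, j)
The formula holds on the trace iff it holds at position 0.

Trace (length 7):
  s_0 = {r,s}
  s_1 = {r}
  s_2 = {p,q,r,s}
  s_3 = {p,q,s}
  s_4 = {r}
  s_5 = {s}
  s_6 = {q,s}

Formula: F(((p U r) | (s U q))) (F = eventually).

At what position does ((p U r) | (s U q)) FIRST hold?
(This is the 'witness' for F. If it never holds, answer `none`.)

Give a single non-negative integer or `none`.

Answer: 0

Derivation:
s_0={r,s}: ((p U r) | (s U q))=True (p U r)=True p=False r=True (s U q)=False s=True q=False
s_1={r}: ((p U r) | (s U q))=True (p U r)=True p=False r=True (s U q)=False s=False q=False
s_2={p,q,r,s}: ((p U r) | (s U q))=True (p U r)=True p=True r=True (s U q)=True s=True q=True
s_3={p,q,s}: ((p U r) | (s U q))=True (p U r)=True p=True r=False (s U q)=True s=True q=True
s_4={r}: ((p U r) | (s U q))=True (p U r)=True p=False r=True (s U q)=False s=False q=False
s_5={s}: ((p U r) | (s U q))=True (p U r)=False p=False r=False (s U q)=True s=True q=False
s_6={q,s}: ((p U r) | (s U q))=True (p U r)=False p=False r=False (s U q)=True s=True q=True
F(((p U r) | (s U q))) holds; first witness at position 0.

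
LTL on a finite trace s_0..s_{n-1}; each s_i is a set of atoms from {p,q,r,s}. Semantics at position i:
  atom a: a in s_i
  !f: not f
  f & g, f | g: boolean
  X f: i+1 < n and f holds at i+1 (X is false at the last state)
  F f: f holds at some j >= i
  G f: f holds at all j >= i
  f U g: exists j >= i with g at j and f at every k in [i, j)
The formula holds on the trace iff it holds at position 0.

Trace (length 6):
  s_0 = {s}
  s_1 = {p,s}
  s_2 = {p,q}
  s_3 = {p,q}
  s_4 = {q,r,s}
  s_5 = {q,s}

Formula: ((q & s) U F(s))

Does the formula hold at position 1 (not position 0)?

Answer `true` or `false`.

Answer: true

Derivation:
s_0={s}: ((q & s) U F(s))=True (q & s)=False q=False s=True F(s)=True
s_1={p,s}: ((q & s) U F(s))=True (q & s)=False q=False s=True F(s)=True
s_2={p,q}: ((q & s) U F(s))=True (q & s)=False q=True s=False F(s)=True
s_3={p,q}: ((q & s) U F(s))=True (q & s)=False q=True s=False F(s)=True
s_4={q,r,s}: ((q & s) U F(s))=True (q & s)=True q=True s=True F(s)=True
s_5={q,s}: ((q & s) U F(s))=True (q & s)=True q=True s=True F(s)=True
Evaluating at position 1: result = True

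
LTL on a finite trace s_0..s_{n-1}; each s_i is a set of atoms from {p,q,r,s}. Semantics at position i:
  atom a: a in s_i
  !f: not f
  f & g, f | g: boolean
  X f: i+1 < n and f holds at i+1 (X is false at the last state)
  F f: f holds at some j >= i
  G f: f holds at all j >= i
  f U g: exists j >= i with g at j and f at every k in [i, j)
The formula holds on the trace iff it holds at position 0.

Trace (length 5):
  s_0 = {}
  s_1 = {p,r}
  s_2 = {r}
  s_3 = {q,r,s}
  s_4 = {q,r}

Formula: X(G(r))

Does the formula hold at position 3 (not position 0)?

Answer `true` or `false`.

s_0={}: X(G(r))=True G(r)=False r=False
s_1={p,r}: X(G(r))=True G(r)=True r=True
s_2={r}: X(G(r))=True G(r)=True r=True
s_3={q,r,s}: X(G(r))=True G(r)=True r=True
s_4={q,r}: X(G(r))=False G(r)=True r=True
Evaluating at position 3: result = True

Answer: true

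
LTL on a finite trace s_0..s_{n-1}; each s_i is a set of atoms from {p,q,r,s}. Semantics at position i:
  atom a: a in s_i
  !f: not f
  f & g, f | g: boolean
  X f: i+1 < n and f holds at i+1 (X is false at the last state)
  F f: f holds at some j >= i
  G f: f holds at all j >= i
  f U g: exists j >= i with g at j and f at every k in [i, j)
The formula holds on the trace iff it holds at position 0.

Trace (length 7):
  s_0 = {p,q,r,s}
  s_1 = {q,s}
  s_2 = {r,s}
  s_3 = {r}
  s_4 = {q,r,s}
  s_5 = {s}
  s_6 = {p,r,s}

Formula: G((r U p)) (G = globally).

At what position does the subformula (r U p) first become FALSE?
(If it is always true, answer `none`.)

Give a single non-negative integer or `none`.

s_0={p,q,r,s}: (r U p)=True r=True p=True
s_1={q,s}: (r U p)=False r=False p=False
s_2={r,s}: (r U p)=False r=True p=False
s_3={r}: (r U p)=False r=True p=False
s_4={q,r,s}: (r U p)=False r=True p=False
s_5={s}: (r U p)=False r=False p=False
s_6={p,r,s}: (r U p)=True r=True p=True
G((r U p)) holds globally = False
First violation at position 1.

Answer: 1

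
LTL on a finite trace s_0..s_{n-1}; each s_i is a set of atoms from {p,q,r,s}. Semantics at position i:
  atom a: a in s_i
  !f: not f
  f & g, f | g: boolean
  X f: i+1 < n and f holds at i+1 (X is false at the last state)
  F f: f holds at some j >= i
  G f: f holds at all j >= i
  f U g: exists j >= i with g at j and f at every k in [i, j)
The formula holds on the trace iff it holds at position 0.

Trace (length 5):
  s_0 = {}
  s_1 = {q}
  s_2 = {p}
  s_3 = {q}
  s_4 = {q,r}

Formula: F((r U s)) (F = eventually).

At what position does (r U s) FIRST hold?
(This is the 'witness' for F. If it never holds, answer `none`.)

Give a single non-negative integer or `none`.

s_0={}: (r U s)=False r=False s=False
s_1={q}: (r U s)=False r=False s=False
s_2={p}: (r U s)=False r=False s=False
s_3={q}: (r U s)=False r=False s=False
s_4={q,r}: (r U s)=False r=True s=False
F((r U s)) does not hold (no witness exists).

Answer: none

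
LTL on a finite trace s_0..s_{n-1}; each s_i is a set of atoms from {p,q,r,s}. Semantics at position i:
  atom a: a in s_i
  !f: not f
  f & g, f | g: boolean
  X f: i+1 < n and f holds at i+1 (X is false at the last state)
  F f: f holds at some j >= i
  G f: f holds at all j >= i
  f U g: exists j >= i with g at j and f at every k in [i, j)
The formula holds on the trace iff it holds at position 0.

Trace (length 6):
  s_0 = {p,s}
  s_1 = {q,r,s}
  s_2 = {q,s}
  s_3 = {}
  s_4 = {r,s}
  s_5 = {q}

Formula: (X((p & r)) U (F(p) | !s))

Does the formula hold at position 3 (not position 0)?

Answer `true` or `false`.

s_0={p,s}: (X((p & r)) U (F(p) | !s))=True X((p & r))=False (p & r)=False p=True r=False (F(p) | !s)=True F(p)=True !s=False s=True
s_1={q,r,s}: (X((p & r)) U (F(p) | !s))=False X((p & r))=False (p & r)=False p=False r=True (F(p) | !s)=False F(p)=False !s=False s=True
s_2={q,s}: (X((p & r)) U (F(p) | !s))=False X((p & r))=False (p & r)=False p=False r=False (F(p) | !s)=False F(p)=False !s=False s=True
s_3={}: (X((p & r)) U (F(p) | !s))=True X((p & r))=False (p & r)=False p=False r=False (F(p) | !s)=True F(p)=False !s=True s=False
s_4={r,s}: (X((p & r)) U (F(p) | !s))=False X((p & r))=False (p & r)=False p=False r=True (F(p) | !s)=False F(p)=False !s=False s=True
s_5={q}: (X((p & r)) U (F(p) | !s))=True X((p & r))=False (p & r)=False p=False r=False (F(p) | !s)=True F(p)=False !s=True s=False
Evaluating at position 3: result = True

Answer: true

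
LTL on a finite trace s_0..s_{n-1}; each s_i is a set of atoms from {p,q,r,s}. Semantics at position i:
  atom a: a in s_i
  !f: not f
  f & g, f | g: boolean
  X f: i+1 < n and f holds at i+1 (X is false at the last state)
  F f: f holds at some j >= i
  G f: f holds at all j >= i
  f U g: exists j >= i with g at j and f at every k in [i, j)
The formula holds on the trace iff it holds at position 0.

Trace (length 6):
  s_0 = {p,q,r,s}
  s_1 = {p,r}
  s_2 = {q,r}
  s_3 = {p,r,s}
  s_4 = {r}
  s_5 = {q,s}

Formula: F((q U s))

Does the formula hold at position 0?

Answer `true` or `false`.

s_0={p,q,r,s}: F((q U s))=True (q U s)=True q=True s=True
s_1={p,r}: F((q U s))=True (q U s)=False q=False s=False
s_2={q,r}: F((q U s))=True (q U s)=True q=True s=False
s_3={p,r,s}: F((q U s))=True (q U s)=True q=False s=True
s_4={r}: F((q U s))=True (q U s)=False q=False s=False
s_5={q,s}: F((q U s))=True (q U s)=True q=True s=True

Answer: true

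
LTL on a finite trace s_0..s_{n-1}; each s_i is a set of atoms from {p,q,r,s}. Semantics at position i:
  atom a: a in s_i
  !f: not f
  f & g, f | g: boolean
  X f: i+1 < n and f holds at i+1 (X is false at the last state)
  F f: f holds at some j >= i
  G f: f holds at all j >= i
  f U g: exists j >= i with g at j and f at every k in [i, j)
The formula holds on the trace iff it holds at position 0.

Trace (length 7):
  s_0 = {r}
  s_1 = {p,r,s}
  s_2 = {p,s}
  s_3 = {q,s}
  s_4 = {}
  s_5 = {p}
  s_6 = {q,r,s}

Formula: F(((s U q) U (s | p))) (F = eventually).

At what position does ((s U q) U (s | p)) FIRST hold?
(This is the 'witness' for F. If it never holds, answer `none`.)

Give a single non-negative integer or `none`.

s_0={r}: ((s U q) U (s | p))=False (s U q)=False s=False q=False (s | p)=False p=False
s_1={p,r,s}: ((s U q) U (s | p))=True (s U q)=True s=True q=False (s | p)=True p=True
s_2={p,s}: ((s U q) U (s | p))=True (s U q)=True s=True q=False (s | p)=True p=True
s_3={q,s}: ((s U q) U (s | p))=True (s U q)=True s=True q=True (s | p)=True p=False
s_4={}: ((s U q) U (s | p))=False (s U q)=False s=False q=False (s | p)=False p=False
s_5={p}: ((s U q) U (s | p))=True (s U q)=False s=False q=False (s | p)=True p=True
s_6={q,r,s}: ((s U q) U (s | p))=True (s U q)=True s=True q=True (s | p)=True p=False
F(((s U q) U (s | p))) holds; first witness at position 1.

Answer: 1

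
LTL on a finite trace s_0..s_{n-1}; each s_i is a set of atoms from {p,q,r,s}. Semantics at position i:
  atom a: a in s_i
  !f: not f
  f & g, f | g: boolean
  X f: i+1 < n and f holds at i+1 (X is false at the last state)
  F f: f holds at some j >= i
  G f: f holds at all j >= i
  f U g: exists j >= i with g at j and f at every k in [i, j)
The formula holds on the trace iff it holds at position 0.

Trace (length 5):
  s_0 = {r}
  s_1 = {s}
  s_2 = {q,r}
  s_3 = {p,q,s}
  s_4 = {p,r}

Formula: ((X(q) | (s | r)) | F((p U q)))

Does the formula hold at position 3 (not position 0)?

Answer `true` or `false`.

Answer: true

Derivation:
s_0={r}: ((X(q) | (s | r)) | F((p U q)))=True (X(q) | (s | r))=True X(q)=False q=False (s | r)=True s=False r=True F((p U q))=True (p U q)=False p=False
s_1={s}: ((X(q) | (s | r)) | F((p U q)))=True (X(q) | (s | r))=True X(q)=True q=False (s | r)=True s=True r=False F((p U q))=True (p U q)=False p=False
s_2={q,r}: ((X(q) | (s | r)) | F((p U q)))=True (X(q) | (s | r))=True X(q)=True q=True (s | r)=True s=False r=True F((p U q))=True (p U q)=True p=False
s_3={p,q,s}: ((X(q) | (s | r)) | F((p U q)))=True (X(q) | (s | r))=True X(q)=False q=True (s | r)=True s=True r=False F((p U q))=True (p U q)=True p=True
s_4={p,r}: ((X(q) | (s | r)) | F((p U q)))=True (X(q) | (s | r))=True X(q)=False q=False (s | r)=True s=False r=True F((p U q))=False (p U q)=False p=True
Evaluating at position 3: result = True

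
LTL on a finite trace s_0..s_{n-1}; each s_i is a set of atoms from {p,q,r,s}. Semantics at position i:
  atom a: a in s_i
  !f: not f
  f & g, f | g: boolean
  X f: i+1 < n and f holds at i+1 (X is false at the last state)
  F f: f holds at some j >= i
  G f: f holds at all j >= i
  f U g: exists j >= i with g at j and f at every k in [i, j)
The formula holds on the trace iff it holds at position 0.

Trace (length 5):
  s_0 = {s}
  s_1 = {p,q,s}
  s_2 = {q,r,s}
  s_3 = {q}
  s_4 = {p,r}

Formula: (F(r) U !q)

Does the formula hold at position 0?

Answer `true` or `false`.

s_0={s}: (F(r) U !q)=True F(r)=True r=False !q=True q=False
s_1={p,q,s}: (F(r) U !q)=True F(r)=True r=False !q=False q=True
s_2={q,r,s}: (F(r) U !q)=True F(r)=True r=True !q=False q=True
s_3={q}: (F(r) U !q)=True F(r)=True r=False !q=False q=True
s_4={p,r}: (F(r) U !q)=True F(r)=True r=True !q=True q=False

Answer: true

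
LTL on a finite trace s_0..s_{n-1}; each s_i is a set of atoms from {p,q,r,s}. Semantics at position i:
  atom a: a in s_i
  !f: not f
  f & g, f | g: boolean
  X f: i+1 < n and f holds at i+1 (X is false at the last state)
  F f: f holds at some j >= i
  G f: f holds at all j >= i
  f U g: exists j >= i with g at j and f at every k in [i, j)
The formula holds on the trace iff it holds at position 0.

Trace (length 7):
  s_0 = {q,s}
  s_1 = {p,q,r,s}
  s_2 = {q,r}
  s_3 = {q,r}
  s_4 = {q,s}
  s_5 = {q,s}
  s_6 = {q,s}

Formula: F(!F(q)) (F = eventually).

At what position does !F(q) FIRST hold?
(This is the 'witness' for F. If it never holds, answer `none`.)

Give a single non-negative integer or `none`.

s_0={q,s}: !F(q)=False F(q)=True q=True
s_1={p,q,r,s}: !F(q)=False F(q)=True q=True
s_2={q,r}: !F(q)=False F(q)=True q=True
s_3={q,r}: !F(q)=False F(q)=True q=True
s_4={q,s}: !F(q)=False F(q)=True q=True
s_5={q,s}: !F(q)=False F(q)=True q=True
s_6={q,s}: !F(q)=False F(q)=True q=True
F(!F(q)) does not hold (no witness exists).

Answer: none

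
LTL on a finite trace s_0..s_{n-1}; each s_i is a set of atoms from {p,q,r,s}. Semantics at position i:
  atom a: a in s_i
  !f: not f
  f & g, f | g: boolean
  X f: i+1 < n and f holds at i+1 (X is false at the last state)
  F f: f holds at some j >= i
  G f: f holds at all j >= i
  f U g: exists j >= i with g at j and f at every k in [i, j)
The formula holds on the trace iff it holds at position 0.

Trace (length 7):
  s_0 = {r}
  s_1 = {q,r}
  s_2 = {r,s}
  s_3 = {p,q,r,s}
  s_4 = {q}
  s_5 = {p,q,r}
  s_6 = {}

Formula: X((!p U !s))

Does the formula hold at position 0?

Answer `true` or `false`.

Answer: true

Derivation:
s_0={r}: X((!p U !s))=True (!p U !s)=True !p=True p=False !s=True s=False
s_1={q,r}: X((!p U !s))=False (!p U !s)=True !p=True p=False !s=True s=False
s_2={r,s}: X((!p U !s))=False (!p U !s)=False !p=True p=False !s=False s=True
s_3={p,q,r,s}: X((!p U !s))=True (!p U !s)=False !p=False p=True !s=False s=True
s_4={q}: X((!p U !s))=True (!p U !s)=True !p=True p=False !s=True s=False
s_5={p,q,r}: X((!p U !s))=True (!p U !s)=True !p=False p=True !s=True s=False
s_6={}: X((!p U !s))=False (!p U !s)=True !p=True p=False !s=True s=False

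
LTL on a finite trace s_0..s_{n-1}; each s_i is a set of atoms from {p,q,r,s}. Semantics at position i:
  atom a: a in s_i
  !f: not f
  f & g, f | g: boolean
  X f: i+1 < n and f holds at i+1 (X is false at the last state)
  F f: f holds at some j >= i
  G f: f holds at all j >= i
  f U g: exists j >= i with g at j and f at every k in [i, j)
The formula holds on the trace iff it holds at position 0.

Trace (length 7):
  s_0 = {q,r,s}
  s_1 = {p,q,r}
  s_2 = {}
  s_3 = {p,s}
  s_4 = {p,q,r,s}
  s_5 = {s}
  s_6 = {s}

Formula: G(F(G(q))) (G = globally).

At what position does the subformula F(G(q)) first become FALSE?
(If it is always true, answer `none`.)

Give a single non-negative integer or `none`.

s_0={q,r,s}: F(G(q))=False G(q)=False q=True
s_1={p,q,r}: F(G(q))=False G(q)=False q=True
s_2={}: F(G(q))=False G(q)=False q=False
s_3={p,s}: F(G(q))=False G(q)=False q=False
s_4={p,q,r,s}: F(G(q))=False G(q)=False q=True
s_5={s}: F(G(q))=False G(q)=False q=False
s_6={s}: F(G(q))=False G(q)=False q=False
G(F(G(q))) holds globally = False
First violation at position 0.

Answer: 0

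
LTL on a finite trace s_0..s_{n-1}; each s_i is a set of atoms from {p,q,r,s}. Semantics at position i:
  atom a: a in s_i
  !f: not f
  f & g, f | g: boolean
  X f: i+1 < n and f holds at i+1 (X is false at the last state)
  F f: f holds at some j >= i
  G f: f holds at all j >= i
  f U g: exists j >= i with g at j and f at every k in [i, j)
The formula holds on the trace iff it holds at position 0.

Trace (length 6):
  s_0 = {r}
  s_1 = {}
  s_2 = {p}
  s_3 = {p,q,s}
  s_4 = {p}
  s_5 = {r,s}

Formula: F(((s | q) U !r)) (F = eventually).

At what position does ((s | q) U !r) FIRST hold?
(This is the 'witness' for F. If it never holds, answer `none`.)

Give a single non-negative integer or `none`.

s_0={r}: ((s | q) U !r)=False (s | q)=False s=False q=False !r=False r=True
s_1={}: ((s | q) U !r)=True (s | q)=False s=False q=False !r=True r=False
s_2={p}: ((s | q) U !r)=True (s | q)=False s=False q=False !r=True r=False
s_3={p,q,s}: ((s | q) U !r)=True (s | q)=True s=True q=True !r=True r=False
s_4={p}: ((s | q) U !r)=True (s | q)=False s=False q=False !r=True r=False
s_5={r,s}: ((s | q) U !r)=False (s | q)=True s=True q=False !r=False r=True
F(((s | q) U !r)) holds; first witness at position 1.

Answer: 1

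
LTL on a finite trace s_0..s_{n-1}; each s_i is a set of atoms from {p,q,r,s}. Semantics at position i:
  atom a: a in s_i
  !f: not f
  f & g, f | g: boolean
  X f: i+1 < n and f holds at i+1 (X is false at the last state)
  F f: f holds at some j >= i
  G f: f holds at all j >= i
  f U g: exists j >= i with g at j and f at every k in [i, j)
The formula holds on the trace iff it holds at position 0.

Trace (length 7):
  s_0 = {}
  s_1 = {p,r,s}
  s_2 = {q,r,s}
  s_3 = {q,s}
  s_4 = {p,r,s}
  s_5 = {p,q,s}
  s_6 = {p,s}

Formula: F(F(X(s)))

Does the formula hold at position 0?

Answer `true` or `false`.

Answer: true

Derivation:
s_0={}: F(F(X(s)))=True F(X(s))=True X(s)=True s=False
s_1={p,r,s}: F(F(X(s)))=True F(X(s))=True X(s)=True s=True
s_2={q,r,s}: F(F(X(s)))=True F(X(s))=True X(s)=True s=True
s_3={q,s}: F(F(X(s)))=True F(X(s))=True X(s)=True s=True
s_4={p,r,s}: F(F(X(s)))=True F(X(s))=True X(s)=True s=True
s_5={p,q,s}: F(F(X(s)))=True F(X(s))=True X(s)=True s=True
s_6={p,s}: F(F(X(s)))=False F(X(s))=False X(s)=False s=True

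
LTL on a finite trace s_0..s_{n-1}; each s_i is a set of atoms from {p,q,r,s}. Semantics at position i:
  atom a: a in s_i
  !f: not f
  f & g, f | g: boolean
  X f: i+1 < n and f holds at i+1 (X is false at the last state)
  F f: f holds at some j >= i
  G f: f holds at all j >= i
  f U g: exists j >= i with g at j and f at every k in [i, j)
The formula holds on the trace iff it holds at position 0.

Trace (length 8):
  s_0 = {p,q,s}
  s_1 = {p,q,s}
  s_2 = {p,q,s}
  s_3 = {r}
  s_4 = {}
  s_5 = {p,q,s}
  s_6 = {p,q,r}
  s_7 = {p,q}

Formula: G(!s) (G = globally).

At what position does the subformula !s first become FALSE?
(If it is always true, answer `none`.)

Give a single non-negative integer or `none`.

Answer: 0

Derivation:
s_0={p,q,s}: !s=False s=True
s_1={p,q,s}: !s=False s=True
s_2={p,q,s}: !s=False s=True
s_3={r}: !s=True s=False
s_4={}: !s=True s=False
s_5={p,q,s}: !s=False s=True
s_6={p,q,r}: !s=True s=False
s_7={p,q}: !s=True s=False
G(!s) holds globally = False
First violation at position 0.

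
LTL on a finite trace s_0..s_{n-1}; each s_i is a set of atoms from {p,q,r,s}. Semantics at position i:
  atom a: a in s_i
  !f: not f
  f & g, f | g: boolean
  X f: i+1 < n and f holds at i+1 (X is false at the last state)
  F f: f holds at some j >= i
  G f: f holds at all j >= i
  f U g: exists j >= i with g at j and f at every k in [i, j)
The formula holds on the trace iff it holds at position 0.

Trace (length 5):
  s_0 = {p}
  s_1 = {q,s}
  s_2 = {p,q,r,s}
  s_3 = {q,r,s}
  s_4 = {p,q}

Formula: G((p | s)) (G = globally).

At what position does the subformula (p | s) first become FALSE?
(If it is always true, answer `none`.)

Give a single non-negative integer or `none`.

s_0={p}: (p | s)=True p=True s=False
s_1={q,s}: (p | s)=True p=False s=True
s_2={p,q,r,s}: (p | s)=True p=True s=True
s_3={q,r,s}: (p | s)=True p=False s=True
s_4={p,q}: (p | s)=True p=True s=False
G((p | s)) holds globally = True
No violation — formula holds at every position.

Answer: none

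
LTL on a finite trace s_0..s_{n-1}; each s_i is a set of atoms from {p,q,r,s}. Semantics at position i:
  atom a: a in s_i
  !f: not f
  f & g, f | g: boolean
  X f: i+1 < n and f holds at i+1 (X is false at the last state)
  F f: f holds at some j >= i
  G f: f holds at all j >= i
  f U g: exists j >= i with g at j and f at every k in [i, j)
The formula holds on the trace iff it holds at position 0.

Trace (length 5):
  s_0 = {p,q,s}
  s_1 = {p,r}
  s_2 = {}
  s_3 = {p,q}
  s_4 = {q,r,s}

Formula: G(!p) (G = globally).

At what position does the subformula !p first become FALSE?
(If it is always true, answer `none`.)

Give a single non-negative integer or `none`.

s_0={p,q,s}: !p=False p=True
s_1={p,r}: !p=False p=True
s_2={}: !p=True p=False
s_3={p,q}: !p=False p=True
s_4={q,r,s}: !p=True p=False
G(!p) holds globally = False
First violation at position 0.

Answer: 0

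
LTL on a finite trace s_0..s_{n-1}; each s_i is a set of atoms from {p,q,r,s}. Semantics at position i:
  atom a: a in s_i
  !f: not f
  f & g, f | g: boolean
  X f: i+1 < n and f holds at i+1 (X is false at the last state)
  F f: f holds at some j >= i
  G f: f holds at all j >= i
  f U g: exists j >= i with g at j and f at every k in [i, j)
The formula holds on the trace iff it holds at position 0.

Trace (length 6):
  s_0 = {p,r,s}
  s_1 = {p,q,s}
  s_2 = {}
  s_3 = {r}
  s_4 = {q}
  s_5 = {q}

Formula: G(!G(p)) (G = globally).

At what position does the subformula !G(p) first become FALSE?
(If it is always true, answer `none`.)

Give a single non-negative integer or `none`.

Answer: none

Derivation:
s_0={p,r,s}: !G(p)=True G(p)=False p=True
s_1={p,q,s}: !G(p)=True G(p)=False p=True
s_2={}: !G(p)=True G(p)=False p=False
s_3={r}: !G(p)=True G(p)=False p=False
s_4={q}: !G(p)=True G(p)=False p=False
s_5={q}: !G(p)=True G(p)=False p=False
G(!G(p)) holds globally = True
No violation — formula holds at every position.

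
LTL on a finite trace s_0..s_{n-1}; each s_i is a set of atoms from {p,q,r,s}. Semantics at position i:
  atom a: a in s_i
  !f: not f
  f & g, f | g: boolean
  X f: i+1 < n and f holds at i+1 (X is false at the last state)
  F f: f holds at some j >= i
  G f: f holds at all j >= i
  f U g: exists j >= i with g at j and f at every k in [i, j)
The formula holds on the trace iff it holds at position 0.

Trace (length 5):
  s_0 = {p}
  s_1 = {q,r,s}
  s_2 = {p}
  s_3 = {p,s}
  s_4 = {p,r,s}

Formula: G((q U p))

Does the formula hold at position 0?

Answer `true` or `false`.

Answer: true

Derivation:
s_0={p}: G((q U p))=True (q U p)=True q=False p=True
s_1={q,r,s}: G((q U p))=True (q U p)=True q=True p=False
s_2={p}: G((q U p))=True (q U p)=True q=False p=True
s_3={p,s}: G((q U p))=True (q U p)=True q=False p=True
s_4={p,r,s}: G((q U p))=True (q U p)=True q=False p=True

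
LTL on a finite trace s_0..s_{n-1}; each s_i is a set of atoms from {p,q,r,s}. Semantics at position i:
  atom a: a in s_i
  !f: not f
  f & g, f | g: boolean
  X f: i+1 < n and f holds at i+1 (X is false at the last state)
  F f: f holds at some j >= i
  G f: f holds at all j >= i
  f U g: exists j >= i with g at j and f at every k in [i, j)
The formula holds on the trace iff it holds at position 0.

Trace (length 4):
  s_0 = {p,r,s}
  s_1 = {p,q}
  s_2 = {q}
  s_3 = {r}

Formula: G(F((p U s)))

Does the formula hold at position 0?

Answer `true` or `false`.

Answer: false

Derivation:
s_0={p,r,s}: G(F((p U s)))=False F((p U s))=True (p U s)=True p=True s=True
s_1={p,q}: G(F((p U s)))=False F((p U s))=False (p U s)=False p=True s=False
s_2={q}: G(F((p U s)))=False F((p U s))=False (p U s)=False p=False s=False
s_3={r}: G(F((p U s)))=False F((p U s))=False (p U s)=False p=False s=False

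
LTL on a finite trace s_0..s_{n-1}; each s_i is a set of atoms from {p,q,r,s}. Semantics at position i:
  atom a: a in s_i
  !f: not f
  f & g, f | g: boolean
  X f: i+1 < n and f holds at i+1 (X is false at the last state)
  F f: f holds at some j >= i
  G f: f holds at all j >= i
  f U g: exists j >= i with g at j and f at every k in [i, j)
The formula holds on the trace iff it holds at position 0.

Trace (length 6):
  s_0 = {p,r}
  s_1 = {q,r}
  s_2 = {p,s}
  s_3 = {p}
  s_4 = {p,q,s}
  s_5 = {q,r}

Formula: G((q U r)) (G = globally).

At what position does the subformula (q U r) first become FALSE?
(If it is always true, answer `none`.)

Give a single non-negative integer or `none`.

s_0={p,r}: (q U r)=True q=False r=True
s_1={q,r}: (q U r)=True q=True r=True
s_2={p,s}: (q U r)=False q=False r=False
s_3={p}: (q U r)=False q=False r=False
s_4={p,q,s}: (q U r)=True q=True r=False
s_5={q,r}: (q U r)=True q=True r=True
G((q U r)) holds globally = False
First violation at position 2.

Answer: 2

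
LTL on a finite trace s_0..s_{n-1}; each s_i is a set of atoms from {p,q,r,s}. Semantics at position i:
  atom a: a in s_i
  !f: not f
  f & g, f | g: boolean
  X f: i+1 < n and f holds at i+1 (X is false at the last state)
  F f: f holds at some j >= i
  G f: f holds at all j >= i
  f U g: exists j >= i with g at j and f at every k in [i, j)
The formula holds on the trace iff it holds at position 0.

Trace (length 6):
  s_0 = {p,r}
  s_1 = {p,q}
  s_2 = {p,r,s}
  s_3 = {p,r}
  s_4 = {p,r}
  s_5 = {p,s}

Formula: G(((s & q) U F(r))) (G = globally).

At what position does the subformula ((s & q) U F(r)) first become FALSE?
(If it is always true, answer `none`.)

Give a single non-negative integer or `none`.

s_0={p,r}: ((s & q) U F(r))=True (s & q)=False s=False q=False F(r)=True r=True
s_1={p,q}: ((s & q) U F(r))=True (s & q)=False s=False q=True F(r)=True r=False
s_2={p,r,s}: ((s & q) U F(r))=True (s & q)=False s=True q=False F(r)=True r=True
s_3={p,r}: ((s & q) U F(r))=True (s & q)=False s=False q=False F(r)=True r=True
s_4={p,r}: ((s & q) U F(r))=True (s & q)=False s=False q=False F(r)=True r=True
s_5={p,s}: ((s & q) U F(r))=False (s & q)=False s=True q=False F(r)=False r=False
G(((s & q) U F(r))) holds globally = False
First violation at position 5.

Answer: 5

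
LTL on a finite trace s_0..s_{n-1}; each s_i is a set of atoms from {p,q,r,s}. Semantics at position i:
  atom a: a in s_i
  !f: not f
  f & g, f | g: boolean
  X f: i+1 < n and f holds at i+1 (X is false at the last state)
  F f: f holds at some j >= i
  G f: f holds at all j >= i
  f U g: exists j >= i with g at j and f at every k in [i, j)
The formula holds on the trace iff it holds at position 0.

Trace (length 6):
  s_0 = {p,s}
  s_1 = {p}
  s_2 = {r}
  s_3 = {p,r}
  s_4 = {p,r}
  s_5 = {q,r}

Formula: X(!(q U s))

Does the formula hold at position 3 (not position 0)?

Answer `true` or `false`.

s_0={p,s}: X(!(q U s))=True !(q U s)=False (q U s)=True q=False s=True
s_1={p}: X(!(q U s))=True !(q U s)=True (q U s)=False q=False s=False
s_2={r}: X(!(q U s))=True !(q U s)=True (q U s)=False q=False s=False
s_3={p,r}: X(!(q U s))=True !(q U s)=True (q U s)=False q=False s=False
s_4={p,r}: X(!(q U s))=True !(q U s)=True (q U s)=False q=False s=False
s_5={q,r}: X(!(q U s))=False !(q U s)=True (q U s)=False q=True s=False
Evaluating at position 3: result = True

Answer: true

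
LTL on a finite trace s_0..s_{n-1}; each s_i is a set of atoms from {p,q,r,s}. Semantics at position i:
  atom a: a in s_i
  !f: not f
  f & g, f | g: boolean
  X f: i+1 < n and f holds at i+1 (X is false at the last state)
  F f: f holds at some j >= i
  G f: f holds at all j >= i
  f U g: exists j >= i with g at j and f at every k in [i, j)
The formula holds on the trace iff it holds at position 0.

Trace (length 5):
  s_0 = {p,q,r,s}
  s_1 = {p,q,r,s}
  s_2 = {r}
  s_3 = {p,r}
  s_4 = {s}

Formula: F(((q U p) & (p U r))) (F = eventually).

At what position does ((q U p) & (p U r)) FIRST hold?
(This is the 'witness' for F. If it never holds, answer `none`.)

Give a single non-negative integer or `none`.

s_0={p,q,r,s}: ((q U p) & (p U r))=True (q U p)=True q=True p=True (p U r)=True r=True
s_1={p,q,r,s}: ((q U p) & (p U r))=True (q U p)=True q=True p=True (p U r)=True r=True
s_2={r}: ((q U p) & (p U r))=False (q U p)=False q=False p=False (p U r)=True r=True
s_3={p,r}: ((q U p) & (p U r))=True (q U p)=True q=False p=True (p U r)=True r=True
s_4={s}: ((q U p) & (p U r))=False (q U p)=False q=False p=False (p U r)=False r=False
F(((q U p) & (p U r))) holds; first witness at position 0.

Answer: 0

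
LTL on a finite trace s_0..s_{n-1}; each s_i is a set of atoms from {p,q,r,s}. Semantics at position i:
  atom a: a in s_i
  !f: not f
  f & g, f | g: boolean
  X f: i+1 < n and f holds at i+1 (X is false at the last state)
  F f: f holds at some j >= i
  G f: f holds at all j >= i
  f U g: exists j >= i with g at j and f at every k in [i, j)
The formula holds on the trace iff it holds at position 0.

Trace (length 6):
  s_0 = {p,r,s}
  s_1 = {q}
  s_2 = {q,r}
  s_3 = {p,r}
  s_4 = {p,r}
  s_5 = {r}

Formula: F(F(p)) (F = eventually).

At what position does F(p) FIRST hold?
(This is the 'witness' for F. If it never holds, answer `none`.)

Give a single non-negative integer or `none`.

Answer: 0

Derivation:
s_0={p,r,s}: F(p)=True p=True
s_1={q}: F(p)=True p=False
s_2={q,r}: F(p)=True p=False
s_3={p,r}: F(p)=True p=True
s_4={p,r}: F(p)=True p=True
s_5={r}: F(p)=False p=False
F(F(p)) holds; first witness at position 0.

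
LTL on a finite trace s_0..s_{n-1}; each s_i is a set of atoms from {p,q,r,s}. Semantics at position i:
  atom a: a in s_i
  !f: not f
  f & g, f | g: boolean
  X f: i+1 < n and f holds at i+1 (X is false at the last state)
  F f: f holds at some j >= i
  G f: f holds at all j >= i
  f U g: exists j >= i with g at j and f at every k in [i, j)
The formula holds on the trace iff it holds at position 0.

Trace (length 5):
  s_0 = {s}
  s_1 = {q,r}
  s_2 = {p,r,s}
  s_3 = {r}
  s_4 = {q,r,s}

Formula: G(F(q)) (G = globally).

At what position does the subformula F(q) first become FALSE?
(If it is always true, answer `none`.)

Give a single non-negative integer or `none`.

Answer: none

Derivation:
s_0={s}: F(q)=True q=False
s_1={q,r}: F(q)=True q=True
s_2={p,r,s}: F(q)=True q=False
s_3={r}: F(q)=True q=False
s_4={q,r,s}: F(q)=True q=True
G(F(q)) holds globally = True
No violation — formula holds at every position.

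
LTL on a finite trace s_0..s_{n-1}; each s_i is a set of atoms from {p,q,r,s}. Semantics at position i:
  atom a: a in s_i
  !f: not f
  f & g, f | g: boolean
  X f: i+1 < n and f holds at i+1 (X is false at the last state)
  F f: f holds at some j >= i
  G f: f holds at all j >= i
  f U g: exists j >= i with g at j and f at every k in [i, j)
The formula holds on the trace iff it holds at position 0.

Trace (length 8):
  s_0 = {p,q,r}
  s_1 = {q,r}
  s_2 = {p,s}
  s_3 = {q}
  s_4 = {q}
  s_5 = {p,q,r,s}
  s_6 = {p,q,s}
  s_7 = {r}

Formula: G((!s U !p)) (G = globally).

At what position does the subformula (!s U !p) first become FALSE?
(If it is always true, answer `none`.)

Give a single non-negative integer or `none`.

Answer: 2

Derivation:
s_0={p,q,r}: (!s U !p)=True !s=True s=False !p=False p=True
s_1={q,r}: (!s U !p)=True !s=True s=False !p=True p=False
s_2={p,s}: (!s U !p)=False !s=False s=True !p=False p=True
s_3={q}: (!s U !p)=True !s=True s=False !p=True p=False
s_4={q}: (!s U !p)=True !s=True s=False !p=True p=False
s_5={p,q,r,s}: (!s U !p)=False !s=False s=True !p=False p=True
s_6={p,q,s}: (!s U !p)=False !s=False s=True !p=False p=True
s_7={r}: (!s U !p)=True !s=True s=False !p=True p=False
G((!s U !p)) holds globally = False
First violation at position 2.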